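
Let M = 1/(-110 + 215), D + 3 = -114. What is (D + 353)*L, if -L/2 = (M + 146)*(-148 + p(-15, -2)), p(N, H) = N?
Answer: 1179505816/105 ≈ 1.1233e+7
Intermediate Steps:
D = -117 (D = -3 - 114 = -117)
M = 1/105 ≈ 0.0095238
L = 4997906/105 (L = -2*(1/105 + 146)*(-148 - 15) = -30662*(-163)/105 = -2*(-2498953/105) = 4997906/105 ≈ 47599.)
(D + 353)*L = (-117 + 353)*(4997906/105) = 236*(4997906/105) = 1179505816/105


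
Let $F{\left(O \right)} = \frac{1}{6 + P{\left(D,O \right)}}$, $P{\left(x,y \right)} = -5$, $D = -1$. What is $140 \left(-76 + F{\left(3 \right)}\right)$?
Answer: $-10500$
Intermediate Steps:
$F{\left(O \right)} = 1$ ($F{\left(O \right)} = \frac{1}{6 - 5} = 1^{-1} = 1$)
$140 \left(-76 + F{\left(3 \right)}\right) = 140 \left(-76 + 1\right) = 140 \left(-75\right) = -10500$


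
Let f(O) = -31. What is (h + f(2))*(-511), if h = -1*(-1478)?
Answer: -739417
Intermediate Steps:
h = 1478
(h + f(2))*(-511) = (1478 - 31)*(-511) = 1447*(-511) = -739417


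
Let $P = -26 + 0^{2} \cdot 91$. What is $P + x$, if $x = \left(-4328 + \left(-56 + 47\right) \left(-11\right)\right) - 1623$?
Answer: $-5878$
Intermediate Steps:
$x = -5852$ ($x = \left(-4328 - -99\right) - 1623 = \left(-4328 + 99\right) - 1623 = -4229 - 1623 = -5852$)
$P = -26$ ($P = -26 + 0 \cdot 91 = -26 + 0 = -26$)
$P + x = -26 - 5852 = -5878$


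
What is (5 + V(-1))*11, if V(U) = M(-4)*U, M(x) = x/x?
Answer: 44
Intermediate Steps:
M(x) = 1
V(U) = U (V(U) = 1*U = U)
(5 + V(-1))*11 = (5 - 1)*11 = 4*11 = 44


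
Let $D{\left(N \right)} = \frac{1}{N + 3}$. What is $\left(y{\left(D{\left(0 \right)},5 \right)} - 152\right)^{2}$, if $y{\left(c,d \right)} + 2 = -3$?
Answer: $24649$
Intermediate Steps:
$D{\left(N \right)} = \frac{1}{3 + N}$
$y{\left(c,d \right)} = -5$ ($y{\left(c,d \right)} = -2 - 3 = -5$)
$\left(y{\left(D{\left(0 \right)},5 \right)} - 152\right)^{2} = \left(-5 - 152\right)^{2} = \left(-157\right)^{2} = 24649$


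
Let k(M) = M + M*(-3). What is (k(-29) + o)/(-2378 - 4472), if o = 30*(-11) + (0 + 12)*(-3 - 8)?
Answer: 202/3425 ≈ 0.058978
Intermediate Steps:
k(M) = -2*M (k(M) = M - 3*M = -2*M)
o = -462 (o = -330 + 12*(-11) = -330 - 132 = -462)
(k(-29) + o)/(-2378 - 4472) = (-2*(-29) - 462)/(-2378 - 4472) = (58 - 462)/(-6850) = -404*(-1/6850) = 202/3425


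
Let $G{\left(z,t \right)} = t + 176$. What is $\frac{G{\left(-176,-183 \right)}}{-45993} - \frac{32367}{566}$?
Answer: $- \frac{1488651469}{26032038} \approx -57.185$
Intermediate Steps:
$G{\left(z,t \right)} = 176 + t$
$\frac{G{\left(-176,-183 \right)}}{-45993} - \frac{32367}{566} = \frac{176 - 183}{-45993} - \frac{32367}{566} = \left(-7\right) \left(- \frac{1}{45993}\right) - \frac{32367}{566} = \frac{7}{45993} - \frac{32367}{566} = - \frac{1488651469}{26032038}$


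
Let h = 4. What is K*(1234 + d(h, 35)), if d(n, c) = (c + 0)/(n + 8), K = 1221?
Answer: 6041101/4 ≈ 1.5103e+6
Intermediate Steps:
d(n, c) = c/(8 + n)
K*(1234 + d(h, 35)) = 1221*(1234 + 35/(8 + 4)) = 1221*(1234 + 35/12) = 1221*(14843/12) = 6041101/4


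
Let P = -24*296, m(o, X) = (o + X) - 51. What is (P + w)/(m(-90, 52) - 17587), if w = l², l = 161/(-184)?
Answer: 454607/1131264 ≈ 0.40186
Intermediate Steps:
l = -7/8 (l = 161*(-1/184) = -7/8 ≈ -0.87500)
w = 49/64 (w = (-7/8)² = 49/64 ≈ 0.76563)
m(o, X) = -51 + X + o (m(o, X) = (X + o) - 51 = -51 + X + o)
P = -7104
(P + w)/(m(-90, 52) - 17587) = (-7104 + 49/64)/((-51 + 52 - 90) - 17587) = -454607/(64*(-89 - 17587)) = -454607/64/(-17676) = -454607/64*(-1/17676) = 454607/1131264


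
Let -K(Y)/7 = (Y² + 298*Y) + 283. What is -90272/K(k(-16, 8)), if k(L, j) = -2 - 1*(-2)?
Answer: 12896/283 ≈ 45.569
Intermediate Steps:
k(L, j) = 0 (k(L, j) = -2 + 2 = 0)
K(Y) = -1981 - 2086*Y - 7*Y² (K(Y) = -7*((Y² + 298*Y) + 283) = -7*(283 + Y² + 298*Y) = -1981 - 2086*Y - 7*Y²)
-90272/K(k(-16, 8)) = -90272/(-1981 - 2086*0 - 7*0²) = -90272/(-1981 + 0 - 7*0) = -90272/(-1981 + 0 + 0) = -90272/(-1981) = -90272*(-1/1981) = 12896/283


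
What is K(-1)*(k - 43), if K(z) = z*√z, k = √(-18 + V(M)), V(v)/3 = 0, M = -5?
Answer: 3*√2 + 43*I ≈ 4.2426 + 43.0*I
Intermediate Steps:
V(v) = 0 (V(v) = 3*0 = 0)
k = 3*I*√2 (k = √(-18 + 0) = √(-18) = 3*I*√2 ≈ 4.2426*I)
K(z) = z^(3/2)
K(-1)*(k - 43) = (-1)^(3/2)*(3*I*√2 - 43) = (-I)*(-43 + 3*I*√2) = -I*(-43 + 3*I*√2)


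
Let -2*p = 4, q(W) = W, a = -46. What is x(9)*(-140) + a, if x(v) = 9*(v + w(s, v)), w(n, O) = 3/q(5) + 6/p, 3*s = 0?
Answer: -8362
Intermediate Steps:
s = 0 (s = (⅓)*0 = 0)
p = -2 (p = -½*4 = -2)
w(n, O) = -12/5 (w(n, O) = 3/5 + 6/(-2) = 3*(⅕) + 6*(-½) = ⅗ - 3 = -12/5)
x(v) = -108/5 + 9*v (x(v) = 9*(v - 12/5) = 9*(-12/5 + v) = -108/5 + 9*v)
x(9)*(-140) + a = (-108/5 + 9*9)*(-140) - 46 = (-108/5 + 81)*(-140) - 46 = (297/5)*(-140) - 46 = -8316 - 46 = -8362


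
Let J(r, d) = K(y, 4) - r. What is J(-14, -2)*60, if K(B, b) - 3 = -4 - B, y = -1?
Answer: 840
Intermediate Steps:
K(B, b) = -1 - B (K(B, b) = 3 + (-4 - B) = -1 - B)
J(r, d) = -r (J(r, d) = (-1 - 1*(-1)) - r = (-1 + 1) - r = 0 - r = -r)
J(-14, -2)*60 = -1*(-14)*60 = 14*60 = 840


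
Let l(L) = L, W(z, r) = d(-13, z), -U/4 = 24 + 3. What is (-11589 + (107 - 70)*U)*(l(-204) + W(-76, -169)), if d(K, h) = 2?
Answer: 3148170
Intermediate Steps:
U = -108 (U = -4*(24 + 3) = -4*27 = -108)
W(z, r) = 2
(-11589 + (107 - 70)*U)*(l(-204) + W(-76, -169)) = (-11589 + (107 - 70)*(-108))*(-204 + 2) = (-11589 + 37*(-108))*(-202) = (-11589 - 3996)*(-202) = -15585*(-202) = 3148170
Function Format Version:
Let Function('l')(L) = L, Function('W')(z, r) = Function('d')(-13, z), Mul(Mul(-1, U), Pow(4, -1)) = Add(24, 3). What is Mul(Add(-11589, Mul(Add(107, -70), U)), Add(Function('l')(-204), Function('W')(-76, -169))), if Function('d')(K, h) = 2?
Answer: 3148170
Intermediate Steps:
U = -108 (U = Mul(-4, Add(24, 3)) = Mul(-4, 27) = -108)
Function('W')(z, r) = 2
Mul(Add(-11589, Mul(Add(107, -70), U)), Add(Function('l')(-204), Function('W')(-76, -169))) = Mul(Add(-11589, Mul(Add(107, -70), -108)), Add(-204, 2)) = Mul(Add(-11589, Mul(37, -108)), -202) = Mul(Add(-11589, -3996), -202) = Mul(-15585, -202) = 3148170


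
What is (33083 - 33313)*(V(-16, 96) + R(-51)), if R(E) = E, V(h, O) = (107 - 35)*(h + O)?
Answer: -1313070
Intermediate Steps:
V(h, O) = 72*O + 72*h (V(h, O) = 72*(O + h) = 72*O + 72*h)
(33083 - 33313)*(V(-16, 96) + R(-51)) = (33083 - 33313)*((72*96 + 72*(-16)) - 51) = -230*((6912 - 1152) - 51) = -230*(5760 - 51) = -230*5709 = -1313070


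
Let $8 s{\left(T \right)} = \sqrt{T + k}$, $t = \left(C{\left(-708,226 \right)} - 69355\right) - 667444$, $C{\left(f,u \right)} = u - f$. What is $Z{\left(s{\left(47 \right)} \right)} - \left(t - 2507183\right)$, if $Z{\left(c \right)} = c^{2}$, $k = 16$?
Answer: $\frac{207555135}{64} \approx 3.243 \cdot 10^{6}$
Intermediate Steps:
$t = -735865$ ($t = \left(\left(226 - -708\right) - 69355\right) - 667444 = \left(\left(226 + 708\right) - 69355\right) - 667444 = \left(934 - 69355\right) - 667444 = -68421 - 667444 = -735865$)
$s{\left(T \right)} = \frac{\sqrt{16 + T}}{8}$ ($s{\left(T \right)} = \frac{\sqrt{T + 16}}{8} = \frac{\sqrt{16 + T}}{8}$)
$Z{\left(s{\left(47 \right)} \right)} - \left(t - 2507183\right) = \left(\frac{\sqrt{16 + 47}}{8}\right)^{2} - \left(-735865 - 2507183\right) = \left(\frac{\sqrt{63}}{8}\right)^{2} - -3243048 = \left(\frac{3 \sqrt{7}}{8}\right)^{2} + 3243048 = \frac{63}{64} + 3243048 = \frac{207555135}{64}$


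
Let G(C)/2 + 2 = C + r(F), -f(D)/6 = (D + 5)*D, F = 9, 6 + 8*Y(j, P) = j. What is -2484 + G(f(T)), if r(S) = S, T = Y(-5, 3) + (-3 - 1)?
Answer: -39907/16 ≈ -2494.2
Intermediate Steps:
Y(j, P) = -¾ + j/8
T = -43/8 (T = (-¾ + (⅛)*(-5)) + (-3 - 1) = (-¾ - 5/8) - 4 = -11/8 - 4 = -43/8 ≈ -5.3750)
f(D) = -6*D*(5 + D) (f(D) = -6*(D + 5)*D = -6*(5 + D)*D = -6*D*(5 + D))
G(C) = 14 + 2*C (G(C) = -4 + 2*(C + 9) = -4 + 2*(9 + C) = -4 + (18 + 2*C) = 14 + 2*C)
-2484 + G(f(T)) = -2484 + (14 + 2*(-6*(-43/8)*(5 - 43/8))) = -2484 + (14 + 2*(-6*(-43/8)*(-3/8))) = -2484 + (14 + 2*(-387/32)) = -2484 + (14 - 387/16) = -2484 - 163/16 = -39907/16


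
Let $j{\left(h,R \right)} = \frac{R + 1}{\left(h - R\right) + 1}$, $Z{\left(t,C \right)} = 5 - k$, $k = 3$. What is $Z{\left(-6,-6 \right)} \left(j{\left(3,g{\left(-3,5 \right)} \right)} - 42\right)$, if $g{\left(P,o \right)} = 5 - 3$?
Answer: $-81$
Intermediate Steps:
$Z{\left(t,C \right)} = 2$ ($Z{\left(t,C \right)} = 5 - 3 = 2$)
$g{\left(P,o \right)} = 2$ ($g{\left(P,o \right)} = 5 - 3 = 2$)
$j{\left(h,R \right)} = \frac{1 + R}{1 + h - R}$
$Z{\left(-6,-6 \right)} \left(j{\left(3,g{\left(-3,5 \right)} \right)} - 42\right) = 2 \left(\frac{1 + 2}{1 + 3 - 2} - 42\right) = 2 \left(\frac{1}{1 + 3 - 2} \cdot 3 - 42\right) = 2 \left(\frac{1}{2} \cdot 3 - 42\right) = 2 \left(\frac{3}{2} - 42\right) = 2 \left(- \frac{81}{2}\right) = -81$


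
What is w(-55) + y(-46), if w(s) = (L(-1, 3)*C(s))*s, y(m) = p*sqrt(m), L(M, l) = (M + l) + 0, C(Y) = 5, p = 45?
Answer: -550 + 45*I*sqrt(46) ≈ -550.0 + 305.21*I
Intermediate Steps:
L(M, l) = M + l
y(m) = 45*sqrt(m)
w(s) = 10*s (w(s) = ((-1 + 3)*5)*s = (2*5)*s = 10*s)
w(-55) + y(-46) = 10*(-55) + 45*sqrt(-46) = -550 + 45*(I*sqrt(46)) = -550 + 45*I*sqrt(46)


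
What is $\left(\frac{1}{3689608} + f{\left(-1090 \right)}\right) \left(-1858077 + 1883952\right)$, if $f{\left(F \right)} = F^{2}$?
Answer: $\frac{113426251976725875}{3689608} \approx 3.0742 \cdot 10^{10}$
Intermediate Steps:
$\left(\frac{1}{3689608} + f{\left(-1090 \right)}\right) \left(-1858077 + 1883952\right) = \left(\frac{1}{3689608} + \left(-1090\right)^{2}\right) \left(-1858077 + 1883952\right) = \left(\frac{1}{3689608} + 1188100\right) 25875 = \frac{4383623264801}{3689608} \cdot 25875 = \frac{113426251976725875}{3689608}$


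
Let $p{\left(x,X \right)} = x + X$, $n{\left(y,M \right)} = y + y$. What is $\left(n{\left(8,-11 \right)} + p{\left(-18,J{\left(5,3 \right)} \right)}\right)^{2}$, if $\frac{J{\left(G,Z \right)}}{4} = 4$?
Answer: $196$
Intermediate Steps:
$J{\left(G,Z \right)} = 16$ ($J{\left(G,Z \right)} = 4 \cdot 4 = 16$)
$n{\left(y,M \right)} = 2 y$
$p{\left(x,X \right)} = X + x$
$\left(n{\left(8,-11 \right)} + p{\left(-18,J{\left(5,3 \right)} \right)}\right)^{2} = \left(2 \cdot 8 + \left(16 - 18\right)\right)^{2} = \left(16 - 2\right)^{2} = 14^{2} = 196$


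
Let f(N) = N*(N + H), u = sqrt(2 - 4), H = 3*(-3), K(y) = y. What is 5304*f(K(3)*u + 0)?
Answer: -95472 - 143208*I*sqrt(2) ≈ -95472.0 - 2.0253e+5*I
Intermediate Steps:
H = -9
u = I*sqrt(2) (u = sqrt(-2) = I*sqrt(2) ≈ 1.4142*I)
f(N) = N*(-9 + N) (f(N) = N*(N - 9) = N*(-9 + N))
5304*f(K(3)*u + 0) = 5304*((3*(I*sqrt(2)) + 0)*(-9 + (3*(I*sqrt(2)) + 0))) = 5304*((3*I*sqrt(2) + 0)*(-9 + (3*I*sqrt(2) + 0))) = 5304*((3*I*sqrt(2))*(-9 + 3*I*sqrt(2))) = 5304*(3*I*sqrt(2)*(-9 + 3*I*sqrt(2))) = 15912*I*sqrt(2)*(-9 + 3*I*sqrt(2))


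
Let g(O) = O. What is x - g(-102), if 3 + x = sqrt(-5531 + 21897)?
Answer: 99 + 7*sqrt(334) ≈ 226.93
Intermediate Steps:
x = -3 + 7*sqrt(334) (x = -3 + sqrt(-5531 + 21897) = -3 + sqrt(16366) = -3 + 7*sqrt(334) ≈ 124.93)
x - g(-102) = (-3 + 7*sqrt(334)) - 1*(-102) = (-3 + 7*sqrt(334)) + 102 = 99 + 7*sqrt(334)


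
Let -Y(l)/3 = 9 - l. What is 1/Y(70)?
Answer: 1/183 ≈ 0.0054645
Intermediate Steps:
Y(l) = -27 + 3*l (Y(l) = -3*(9 - l) = -27 + 3*l)
1/Y(70) = 1/(-27 + 3*70) = 1/(-27 + 210) = 1/183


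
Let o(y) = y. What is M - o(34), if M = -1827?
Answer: -1861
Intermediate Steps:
M - o(34) = -1827 - 1*34 = -1827 - 34 = -1861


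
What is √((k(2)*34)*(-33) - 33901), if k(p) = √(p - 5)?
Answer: √(-33901 - 1122*I*√3) ≈ 5.2752 - 184.2*I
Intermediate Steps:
k(p) = √(-5 + p)
√((k(2)*34)*(-33) - 33901) = √((√(-5 + 2)*34)*(-33) - 33901) = √((√(-3)*34)*(-33) - 33901) = √(((I*√3)*34)*(-33) - 33901) = √((34*I*√3)*(-33) - 33901) = √(-1122*I*√3 - 33901) = √(-33901 - 1122*I*√3)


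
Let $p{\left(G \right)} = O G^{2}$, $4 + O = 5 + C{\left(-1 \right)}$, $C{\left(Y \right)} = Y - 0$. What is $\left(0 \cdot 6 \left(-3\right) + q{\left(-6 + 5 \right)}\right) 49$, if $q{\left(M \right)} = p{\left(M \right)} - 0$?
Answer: $0$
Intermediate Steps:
$C{\left(Y \right)} = Y$ ($C{\left(Y \right)} = Y + 0 = Y$)
$O = 0$ ($O = -4 + \left(5 - 1\right) = -4 + 4 = 0$)
$p{\left(G \right)} = 0$ ($p{\left(G \right)} = 0 G^{2} = 0$)
$q{\left(M \right)} = 0$ ($q{\left(M \right)} = 0 - 0 = 0 + 0 = 0$)
$\left(0 \cdot 6 \left(-3\right) + q{\left(-6 + 5 \right)}\right) 49 = \left(0 \cdot 6 \left(-3\right) + 0\right) 49 = \left(0 \left(-3\right) + 0\right) 49 = \left(0 + 0\right) 49 = 0 \cdot 49 = 0$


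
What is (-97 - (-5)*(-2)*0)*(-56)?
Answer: 5432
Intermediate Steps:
(-97 - (-5)*(-2)*0)*(-56) = (-97 - 1*10*0)*(-56) = (-97 - 10*0)*(-56) = (-97 + 0)*(-56) = -97*(-56) = 5432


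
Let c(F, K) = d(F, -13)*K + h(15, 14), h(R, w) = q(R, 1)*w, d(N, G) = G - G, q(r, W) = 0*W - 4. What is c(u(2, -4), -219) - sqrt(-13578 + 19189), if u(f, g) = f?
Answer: -56 - sqrt(5611) ≈ -130.91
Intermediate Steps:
q(r, W) = -4 (q(r, W) = 0 - 4 = -4)
d(N, G) = 0
h(R, w) = -4*w
c(F, K) = -56 (c(F, K) = 0*K - 4*14 = 0 - 56 = -56)
c(u(2, -4), -219) - sqrt(-13578 + 19189) = -56 - sqrt(-13578 + 19189) = -56 - sqrt(5611)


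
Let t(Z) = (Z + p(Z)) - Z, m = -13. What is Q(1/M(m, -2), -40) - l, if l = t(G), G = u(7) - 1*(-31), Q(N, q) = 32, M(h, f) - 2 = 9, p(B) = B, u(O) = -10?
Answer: 11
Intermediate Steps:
M(h, f) = 11 (M(h, f) = 2 + 9 = 11)
G = 21 (G = -10 - 1*(-31) = -10 + 31 = 21)
t(Z) = Z (t(Z) = (Z + Z) - Z = 2*Z - Z = Z)
l = 21
Q(1/M(m, -2), -40) - l = 32 - 1*21 = 32 - 21 = 11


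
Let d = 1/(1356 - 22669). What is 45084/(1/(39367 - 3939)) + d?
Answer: 34041889844975/21313 ≈ 1.5972e+9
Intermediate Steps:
d = -1/21313 (d = 1/(-21313) = -1/21313 ≈ -4.6920e-5)
45084/(1/(39367 - 3939)) + d = 45084/(1/(39367 - 3939)) - 1/21313 = 45084/(1/35428) - 1/21313 = 45084*35428 - 1/21313 = 1597235952 - 1/21313 = 34041889844975/21313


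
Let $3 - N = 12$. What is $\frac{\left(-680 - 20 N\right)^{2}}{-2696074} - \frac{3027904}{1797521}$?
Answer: $- \frac{391492431768}{220284074207} \approx -1.7772$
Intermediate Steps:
$N = -9$ ($N = 3 - 12 = -9$)
$\frac{\left(-680 - 20 N\right)^{2}}{-2696074} - \frac{3027904}{1797521} = \frac{\left(-680 - -180\right)^{2}}{-2696074} - \frac{3027904}{1797521} = \left(-680 + 180\right)^{2} \left(- \frac{1}{2696074}\right) - \frac{275264}{163411} = \left(-500\right)^{2} \left(- \frac{1}{2696074}\right) - \frac{275264}{163411} = 250000 \left(- \frac{1}{2696074}\right) - \frac{275264}{163411} = - \frac{125000}{1348037} - \frac{275264}{163411} = - \frac{391492431768}{220284074207}$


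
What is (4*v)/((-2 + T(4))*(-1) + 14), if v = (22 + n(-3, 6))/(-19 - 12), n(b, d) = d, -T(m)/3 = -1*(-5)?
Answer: -112/961 ≈ -0.11655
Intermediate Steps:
T(m) = -15 (T(m) = -(-3)*(-5) = -3*5 = -15)
v = -28/31 (v = (22 + 6)/(-19 - 12) = 28/(-31) = 28*(-1/31) = -28/31 ≈ -0.90323)
(4*v)/((-2 + T(4))*(-1) + 14) = (4*(-28/31))/((-2 - 15)*(-1) + 14) = -112/(31*(-17*(-1) + 14)) = -112/(31*(17 + 14)) = -112/31/31 = -112/31*1/31 = -112/961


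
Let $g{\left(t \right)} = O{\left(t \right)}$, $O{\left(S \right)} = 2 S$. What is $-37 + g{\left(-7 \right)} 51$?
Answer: $-751$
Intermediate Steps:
$g{\left(t \right)} = 2 t$
$-37 + g{\left(-7 \right)} 51 = -37 + 2 \left(-7\right) 51 = -37 - 714 = -751$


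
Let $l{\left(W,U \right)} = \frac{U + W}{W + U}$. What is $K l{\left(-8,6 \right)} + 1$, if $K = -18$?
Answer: $-17$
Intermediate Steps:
$l{\left(W,U \right)} = 1$ ($l{\left(W,U \right)} = \frac{U + W}{U + W} = 1$)
$K l{\left(-8,6 \right)} + 1 = \left(-18\right) 1 + 1 = -18 + 1 = -17$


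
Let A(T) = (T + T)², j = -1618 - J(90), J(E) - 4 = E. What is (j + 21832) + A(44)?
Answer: 27864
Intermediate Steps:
J(E) = 4 + E
j = -1712 (j = -1618 - (4 + 90) = -1618 - 1*94 = -1618 - 94 = -1712)
A(T) = 4*T² (A(T) = (2*T)² = 4*T²)
(j + 21832) + A(44) = (-1712 + 21832) + 4*44² = 20120 + 4*1936 = 20120 + 7744 = 27864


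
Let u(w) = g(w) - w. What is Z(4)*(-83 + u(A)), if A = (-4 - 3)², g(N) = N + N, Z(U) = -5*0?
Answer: 0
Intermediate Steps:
Z(U) = 0
g(N) = 2*N
A = 49 (A = (-7)² = 49)
u(w) = w (u(w) = 2*w - w = w)
Z(4)*(-83 + u(A)) = 0*(-83 + 49) = 0*(-34) = 0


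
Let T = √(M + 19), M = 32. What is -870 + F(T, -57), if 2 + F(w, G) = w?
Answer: -872 + √51 ≈ -864.86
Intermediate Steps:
T = √51 (T = √(32 + 19) = √51 ≈ 7.1414)
F(w, G) = -2 + w
-870 + F(T, -57) = -870 + (-2 + √51) = -872 + √51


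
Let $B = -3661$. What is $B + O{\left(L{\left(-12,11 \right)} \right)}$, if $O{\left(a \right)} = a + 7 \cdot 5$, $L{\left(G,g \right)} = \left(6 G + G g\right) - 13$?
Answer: $-3843$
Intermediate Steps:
$L{\left(G,g \right)} = -13 + 6 G + G g$
$O{\left(a \right)} = 35 + a$ ($O{\left(a \right)} = a + 35 = 35 + a$)
$B + O{\left(L{\left(-12,11 \right)} \right)} = -3661 + \left(35 - 217\right) = -3661 - 182 = -3843$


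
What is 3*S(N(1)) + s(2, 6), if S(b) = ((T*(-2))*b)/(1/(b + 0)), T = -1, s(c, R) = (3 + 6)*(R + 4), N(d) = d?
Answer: 96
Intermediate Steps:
s(c, R) = 36 + 9*R (s(c, R) = 9*(4 + R) = 36 + 9*R)
S(b) = 2*b² (S(b) = ((-1*(-2))*b)/(1/(b + 0)) = (2*b)/(1/b) = (2*b)*b = 2*b²)
3*S(N(1)) + s(2, 6) = 3*(2*1²) + (36 + 9*6) = 3*(2*1) + (36 + 54) = 3*2 + 90 = 6 + 90 = 96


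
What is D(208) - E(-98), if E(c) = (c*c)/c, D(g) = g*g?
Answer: 43362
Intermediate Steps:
D(g) = g²
E(c) = c (E(c) = c²/c = c)
D(208) - E(-98) = 208² - 1*(-98) = 43264 + 98 = 43362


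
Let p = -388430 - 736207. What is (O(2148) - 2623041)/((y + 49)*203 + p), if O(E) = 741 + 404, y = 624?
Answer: 1310948/494009 ≈ 2.6537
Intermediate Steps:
p = -1124637
O(E) = 1145
(O(2148) - 2623041)/((y + 49)*203 + p) = (1145 - 2623041)/((624 + 49)*203 - 1124637) = -2621896/(673*203 - 1124637) = -2621896/(136619 - 1124637) = -2621896/(-988018) = -2621896*(-1/988018) = 1310948/494009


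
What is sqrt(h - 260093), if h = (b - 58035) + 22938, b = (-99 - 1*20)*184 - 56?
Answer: 3*I*sqrt(35238) ≈ 563.15*I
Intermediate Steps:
b = -21952 (b = (-99 - 20)*184 - 56 = -119*184 - 56 = -21896 - 56 = -21952)
h = -57049 (h = (-21952 - 58035) + 22938 = -79987 + 22938 = -57049)
sqrt(h - 260093) = sqrt(-57049 - 260093) = sqrt(-317142) = 3*I*sqrt(35238)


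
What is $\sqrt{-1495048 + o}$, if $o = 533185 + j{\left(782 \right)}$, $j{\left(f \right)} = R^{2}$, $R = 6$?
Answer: $i \sqrt{961827} \approx 980.73 i$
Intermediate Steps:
$j{\left(f \right)} = 36$ ($j{\left(f \right)} = 6^{2} = 36$)
$o = 533221$ ($o = 533185 + 36 = 533221$)
$\sqrt{-1495048 + o} = \sqrt{-1495048 + 533221} = \sqrt{-961827} = i \sqrt{961827}$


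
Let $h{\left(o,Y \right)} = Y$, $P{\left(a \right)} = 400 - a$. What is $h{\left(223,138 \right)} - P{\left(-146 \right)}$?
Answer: $-408$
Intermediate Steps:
$h{\left(223,138 \right)} - P{\left(-146 \right)} = 138 - \left(400 - -146\right) = 138 - \left(400 + 146\right) = 138 - 546 = -408$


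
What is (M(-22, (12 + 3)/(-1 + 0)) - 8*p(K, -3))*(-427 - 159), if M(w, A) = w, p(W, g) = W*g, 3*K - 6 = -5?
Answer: 8204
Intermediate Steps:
K = ⅓ (K = 2 + (⅓)*(-5) = 2 - 5/3 = ⅓ ≈ 0.33333)
(M(-22, (12 + 3)/(-1 + 0)) - 8*p(K, -3))*(-427 - 159) = (-22 - 8*(-3)/3)*(-427 - 159) = (-22 - 8*(-1))*(-586) = (-22 + 8)*(-586) = -14*(-586) = 8204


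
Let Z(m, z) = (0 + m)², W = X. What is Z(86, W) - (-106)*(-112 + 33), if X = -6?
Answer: -978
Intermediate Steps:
W = -6
Z(m, z) = m²
Z(86, W) - (-106)*(-112 + 33) = 86² - (-106)*(-112 + 33) = 7396 - (-106)*(-79) = 7396 - 1*8374 = 7396 - 8374 = -978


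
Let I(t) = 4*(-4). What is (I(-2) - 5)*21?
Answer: -441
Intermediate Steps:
I(t) = -16
(I(-2) - 5)*21 = (-16 - 5)*21 = -21*21 = -441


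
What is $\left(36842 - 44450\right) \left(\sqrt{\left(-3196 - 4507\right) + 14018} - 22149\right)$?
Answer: $168509592 - 7608 \sqrt{6315} \approx 1.6791 \cdot 10^{8}$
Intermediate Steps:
$\left(36842 - 44450\right) \left(\sqrt{\left(-3196 - 4507\right) + 14018} - 22149\right) = - 7608 \left(\sqrt{-7703 + 14018} - 22149\right) = - 7608 \left(\sqrt{6315} - 22149\right) = - 7608 \left(-22149 + \sqrt{6315}\right) = 168509592 - 7608 \sqrt{6315}$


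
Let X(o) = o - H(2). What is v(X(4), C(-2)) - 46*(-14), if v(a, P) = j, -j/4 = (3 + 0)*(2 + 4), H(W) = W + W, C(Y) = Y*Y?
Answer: 572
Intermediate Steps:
C(Y) = Y²
H(W) = 2*W
X(o) = -4 + o (X(o) = o - 2*2 = o - 1*4 = o - 4 = -4 + o)
j = -72 (j = -4*(3 + 0)*(2 + 4) = -12*6 = -4*18 = -72)
v(a, P) = -72
v(X(4), C(-2)) - 46*(-14) = -72 - 46*(-14) = -72 + 644 = 572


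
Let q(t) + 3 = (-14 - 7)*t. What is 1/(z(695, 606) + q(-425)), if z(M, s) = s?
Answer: 1/9528 ≈ 0.00010495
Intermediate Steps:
q(t) = -3 - 21*t (q(t) = -3 + (-14 - 7)*t = -3 - 21*t)
1/(z(695, 606) + q(-425)) = 1/(606 + (-3 - 21*(-425))) = 1/(606 + (-3 + 8925)) = 1/(606 + 8922) = 1/9528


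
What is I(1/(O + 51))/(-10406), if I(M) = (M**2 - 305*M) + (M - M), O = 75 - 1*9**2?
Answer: 6862/10536075 ≈ 0.00065129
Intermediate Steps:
O = -6 (O = 75 - 1*81 = 75 - 81 = -6)
I(M) = M**2 - 305*M (I(M) = (M**2 - 305*M) + 0 = M**2 - 305*M)
I(1/(O + 51))/(-10406) = ((-305 + 1/(-6 + 51))/(-6 + 51))/(-10406) = ((-305 + 1/45)/45)*(-1/10406) = ((1/45)*(-13724/45))*(-1/10406) = -13724/2025*(-1/10406) = 6862/10536075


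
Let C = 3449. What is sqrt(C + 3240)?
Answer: sqrt(6689) ≈ 81.786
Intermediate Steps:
sqrt(C + 3240) = sqrt(3449 + 3240) = sqrt(6689)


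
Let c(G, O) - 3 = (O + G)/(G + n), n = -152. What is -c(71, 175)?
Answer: 1/27 ≈ 0.037037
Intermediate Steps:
c(G, O) = 3 + (G + O)/(-152 + G) (c(G, O) = 3 + (O + G)/(G - 152) = 3 + (G + O)/(-152 + G))
-c(71, 175) = -(-456 + 175 + 4*71)/(-152 + 71) = -(-456 + 175 + 284)/(-81) = -(-1)*3/81 = -1*(-1/27) = 1/27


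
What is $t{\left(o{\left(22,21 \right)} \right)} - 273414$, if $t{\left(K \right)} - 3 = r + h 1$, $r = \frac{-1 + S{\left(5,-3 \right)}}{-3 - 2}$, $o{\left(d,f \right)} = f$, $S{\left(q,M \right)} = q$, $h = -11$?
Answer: $- \frac{1367114}{5} \approx -2.7342 \cdot 10^{5}$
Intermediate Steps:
$r = - \frac{4}{5}$ ($r = \frac{-1 + 5}{-3 - 2} = \frac{4}{-5} = 4 \left(- \frac{1}{5}\right) = - \frac{4}{5} \approx -0.8$)
$t{\left(K \right)} = - \frac{44}{5}$ ($t{\left(K \right)} = 3 - \frac{59}{5} = - \frac{44}{5}$)
$t{\left(o{\left(22,21 \right)} \right)} - 273414 = - \frac{44}{5} - 273414 = - \frac{1367114}{5}$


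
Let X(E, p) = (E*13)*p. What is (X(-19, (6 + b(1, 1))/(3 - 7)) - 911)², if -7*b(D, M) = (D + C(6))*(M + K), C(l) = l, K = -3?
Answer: 173889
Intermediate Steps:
b(D, M) = -(-3 + M)*(6 + D)/7 (b(D, M) = -(D + 6)*(M - 3)/7 = -(6 + D)*(-3 + M)/7 = -(-3 + M)*(6 + D)/7)
X(E, p) = 13*E*p (X(E, p) = (13*E)*p = 13*E*p)
(X(-19, (6 + b(1, 1))/(3 - 7)) - 911)² = (13*(-19)*((6 + (18/7 - 6/7*1 + (3/7)*1 - ⅐*1*1))/(3 - 7)) - 911)² = (13*(-19)*((6 + (18/7 - 6/7 + 3/7 - ⅐))/(-4)) - 911)² = (13*(-19)*((6 + 2)*(-¼)) - 911)² = (13*(-19)*(8*(-¼)) - 911)² = (13*(-19)*(-2) - 911)² = (494 - 911)² = (-417)² = 173889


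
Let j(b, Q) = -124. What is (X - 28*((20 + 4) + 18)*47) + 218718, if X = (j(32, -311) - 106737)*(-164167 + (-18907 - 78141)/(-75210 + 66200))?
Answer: 79026990291501/4505 ≈ 1.7542e+10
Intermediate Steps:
X = 79026253967271/4505 (X = (-124 - 106737)*(-164167 + (-18907 - 78141)/(-75210 + 66200)) = -106861*(-164167 - 97048/(-9010)) = -106861*(-164167 - 97048*(-1/9010)) = -106861*(-164167 + 48524/4505) = -106861*(-739523811/4505) = 79026253967271/4505 ≈ 1.7542e+10)
(X - 28*((20 + 4) + 18)*47) + 218718 = (79026253967271/4505 - 28*((20 + 4) + 18)*47) + 218718 = (79026253967271/4505 - 28*(24 + 18)*47) + 218718 = (79026253967271/4505 - 28*42*47) + 218718 = (79026253967271/4505 - 1176*47) + 218718 = (79026253967271/4505 - 55272) + 218718 = 79026004966911/4505 + 218718 = 79026990291501/4505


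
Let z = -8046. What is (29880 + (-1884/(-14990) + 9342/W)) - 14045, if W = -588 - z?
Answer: 147536213596/9316285 ≈ 15836.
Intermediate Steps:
W = 7458 (W = -588 - 1*(-8046) = -588 + 8046 = 7458)
(29880 + (-1884/(-14990) + 9342/W)) - 14045 = (29880 + (-1884/(-14990) + 9342/7458)) - 14045 = (29880 + (-1884*(-1/14990) + 9342*(1/7458))) - 14045 = (29880 + (942/7495 + 1557/1243)) - 14045 = (29880 + 12840621/9316285) - 14045 = 278383436421/9316285 - 14045 = 147536213596/9316285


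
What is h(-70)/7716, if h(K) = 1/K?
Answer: -1/540120 ≈ -1.8514e-6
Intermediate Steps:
h(-70)/7716 = 1/(-70*7716) = -1/70*1/7716 = -1/540120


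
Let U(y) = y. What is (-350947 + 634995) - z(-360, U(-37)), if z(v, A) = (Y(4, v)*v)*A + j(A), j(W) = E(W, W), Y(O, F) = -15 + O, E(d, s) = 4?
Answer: 430564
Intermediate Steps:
j(W) = 4
z(v, A) = 4 - 11*A*v (z(v, A) = ((-15 + 4)*v)*A + 4 = (-11*v)*A + 4 = -11*A*v + 4 = 4 - 11*A*v)
(-350947 + 634995) - z(-360, U(-37)) = (-350947 + 634995) - (4 - 11*(-37)*(-360)) = 284048 - (4 - 146520) = 284048 - 1*(-146516) = 284048 + 146516 = 430564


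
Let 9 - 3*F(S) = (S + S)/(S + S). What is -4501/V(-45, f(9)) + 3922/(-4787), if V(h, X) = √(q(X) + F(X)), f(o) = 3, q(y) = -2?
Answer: -3922/4787 - 4501*√6/2 ≈ -5513.4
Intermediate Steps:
F(S) = 8/3 (F(S) = 3 - (S + S)/(3*(S + S)) = 3 - 2*S/(3*(2*S)) = 3 - 2*S*1/(2*S)/3 = 3 - ⅓*1 = 3 - ⅓ = 8/3)
V(h, X) = √6/3 (V(h, X) = √(-2 + 8/3) = √(⅔) = √6/3)
-4501/V(-45, f(9)) + 3922/(-4787) = -4501*√6/2 + 3922/(-4787) = -4501*√6/2 + 3922*(-1/4787) = -4501*√6/2 - 3922/4787 = -3922/4787 - 4501*√6/2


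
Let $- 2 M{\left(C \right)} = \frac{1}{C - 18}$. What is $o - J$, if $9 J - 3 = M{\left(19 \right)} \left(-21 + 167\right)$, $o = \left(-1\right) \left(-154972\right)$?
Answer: $\frac{1394818}{9} \approx 1.5498 \cdot 10^{5}$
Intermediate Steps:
$M{\left(C \right)} = - \frac{1}{2 \left(-18 + C\right)}$ ($M{\left(C \right)} = - \frac{1}{2 \left(C - 18\right)} = - \frac{1}{2 \left(-18 + C\right)}$)
$o = 154972$
$J = - \frac{70}{9}$ ($J = \frac{1}{3} + \frac{- \frac{1}{-36 + 2 \cdot 19} \left(-21 + 167\right)}{9} = \frac{1}{3} + \frac{- \frac{1}{-36 + 38} \cdot 146}{9} = \frac{1}{3} + \frac{- \frac{1}{2} \cdot 146}{9} = \frac{1}{3} + \frac{\left(-1\right) \frac{1}{2} \cdot 146}{9} = \frac{1}{3} + \frac{\left(- \frac{1}{2}\right) 146}{9} = \frac{1}{3} + \frac{1}{9} \left(-73\right) = \frac{1}{3} - \frac{73}{9} = - \frac{70}{9} \approx -7.7778$)
$o - J = 154972 - - \frac{70}{9} = 154972 + \frac{70}{9} = \frac{1394818}{9}$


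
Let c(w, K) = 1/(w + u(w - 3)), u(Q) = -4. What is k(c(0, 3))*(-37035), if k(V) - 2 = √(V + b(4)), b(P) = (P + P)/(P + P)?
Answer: -74070 - 37035*√3/2 ≈ -1.0614e+5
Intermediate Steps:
b(P) = 1 (b(P) = (2*P)/((2*P)) = (2*P)*(1/(2*P)) = 1)
c(w, K) = 1/(-4 + w) (c(w, K) = 1/(w - 4) = 1/(-4 + w))
k(V) = 2 + √(1 + V) (k(V) = 2 + √(V + 1) = 2 + √(1 + V))
k(c(0, 3))*(-37035) = (2 + √(1 + 1/(-4 + 0)))*(-37035) = (2 + √(1 + 1/(-4)))*(-37035) = (2 + √(1 - ¼))*(-37035) = (2 + √(¾))*(-37035) = (2 + √3/2)*(-37035) = -74070 - 37035*√3/2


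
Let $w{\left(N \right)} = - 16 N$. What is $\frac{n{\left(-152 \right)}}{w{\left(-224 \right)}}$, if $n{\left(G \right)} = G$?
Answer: $- \frac{19}{448} \approx -0.042411$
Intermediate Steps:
$\frac{n{\left(-152 \right)}}{w{\left(-224 \right)}} = - \frac{152}{\left(-16\right) \left(-224\right)} = - \frac{152}{3584} = \left(-152\right) \frac{1}{3584} = - \frac{19}{448}$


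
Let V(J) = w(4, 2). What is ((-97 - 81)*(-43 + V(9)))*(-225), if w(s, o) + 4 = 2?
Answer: -1802250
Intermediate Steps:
w(s, o) = -2 (w(s, o) = -4 + 2 = -2)
V(J) = -2
((-97 - 81)*(-43 + V(9)))*(-225) = ((-97 - 81)*(-43 - 2))*(-225) = -178*(-45)*(-225) = 8010*(-225) = -1802250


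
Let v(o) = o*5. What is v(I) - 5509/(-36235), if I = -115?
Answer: -20829616/36235 ≈ -574.85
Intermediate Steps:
v(o) = 5*o
v(I) - 5509/(-36235) = 5*(-115) - 5509/(-36235) = -575 - 5509*(-1)/36235 = -575 - 1*(-5509/36235) = -575 + 5509/36235 = -20829616/36235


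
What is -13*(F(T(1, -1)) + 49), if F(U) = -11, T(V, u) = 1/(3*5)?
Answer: -494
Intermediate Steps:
T(V, u) = 1/15
-13*(F(T(1, -1)) + 49) = -13*(-11 + 49) = -13*38 = -494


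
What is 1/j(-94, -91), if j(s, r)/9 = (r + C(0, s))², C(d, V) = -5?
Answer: 1/82944 ≈ 1.2056e-5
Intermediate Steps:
j(s, r) = 9*(-5 + r)² (j(s, r) = 9*(r - 5)² = 9*(-5 + r)²)
1/j(-94, -91) = 1/(9*(-5 - 91)²) = 1/(9*(-96)²) = 1/(9*9216) = 1/82944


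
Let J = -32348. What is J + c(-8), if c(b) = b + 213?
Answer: -32143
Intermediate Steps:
c(b) = 213 + b
J + c(-8) = -32348 + (213 - 8) = -32348 + 205 = -32143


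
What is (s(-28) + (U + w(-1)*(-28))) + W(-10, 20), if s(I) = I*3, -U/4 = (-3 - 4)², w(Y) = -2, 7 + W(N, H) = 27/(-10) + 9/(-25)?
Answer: -11703/50 ≈ -234.06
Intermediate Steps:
W(N, H) = -503/50 (W(N, H) = -7 + (27/(-10) + 9/(-25)) = -7 + (27*(-⅒) + 9*(-1/25)) = -7 + (-27/10 - 9/25) = -7 - 153/50 = -503/50)
U = -196 (U = -4*(-3 - 4)² = -4*(-7)² = -4*49 = -196)
s(I) = 3*I
(s(-28) + (U + w(-1)*(-28))) + W(-10, 20) = (3*(-28) + (-196 - 2*(-28))) - 503/50 = (-84 + (-196 + 56)) - 503/50 = (-84 - 140) - 503/50 = -224 - 503/50 = -11703/50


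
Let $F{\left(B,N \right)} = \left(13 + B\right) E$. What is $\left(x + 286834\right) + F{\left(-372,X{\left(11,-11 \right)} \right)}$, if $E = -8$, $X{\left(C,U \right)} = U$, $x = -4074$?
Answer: $285632$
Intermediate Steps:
$F{\left(B,N \right)} = -104 - 8 B$ ($F{\left(B,N \right)} = \left(13 + B\right) \left(-8\right) = -104 - 8 B$)
$\left(x + 286834\right) + F{\left(-372,X{\left(11,-11 \right)} \right)} = \left(-4074 + 286834\right) - -2872 = 282760 + \left(-104 + 2976\right) = 282760 + 2872 = 285632$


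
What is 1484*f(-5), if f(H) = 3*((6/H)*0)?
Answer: 0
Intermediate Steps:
f(H) = 0 (f(H) = 3*0 = 0)
1484*f(-5) = 1484*0 = 0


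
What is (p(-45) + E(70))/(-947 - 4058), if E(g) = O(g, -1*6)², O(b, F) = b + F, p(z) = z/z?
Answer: -4097/5005 ≈ -0.81858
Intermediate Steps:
p(z) = 1
O(b, F) = F + b
E(g) = (-6 + g)² (E(g) = (-1*6 + g)² = (-6 + g)²)
(p(-45) + E(70))/(-947 - 4058) = (1 + (-6 + 70)²)/(-947 - 4058) = (1 + 64²)/(-5005) = (1 + 4096)*(-1/5005) = 4097*(-1/5005) = -4097/5005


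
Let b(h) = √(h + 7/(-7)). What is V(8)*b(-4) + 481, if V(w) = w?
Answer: 481 + 8*I*√5 ≈ 481.0 + 17.889*I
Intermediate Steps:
b(h) = √(-1 + h) (b(h) = √(h + 7*(-⅐)) = √(h - 1) = √(-1 + h))
V(8)*b(-4) + 481 = 8*√(-1 - 4) + 481 = 8*√(-5) + 481 = 8*(I*√5) + 481 = 8*I*√5 + 481 = 481 + 8*I*√5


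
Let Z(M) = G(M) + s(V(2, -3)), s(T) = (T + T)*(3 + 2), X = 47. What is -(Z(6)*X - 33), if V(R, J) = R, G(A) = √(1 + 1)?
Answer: -907 - 47*√2 ≈ -973.47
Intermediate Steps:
G(A) = √2
s(T) = 10*T (s(T) = (2*T)*5 = 10*T)
Z(M) = 20 + √2 (Z(M) = √2 + 10*2 = √2 + 20 = 20 + √2)
-(Z(6)*X - 33) = -((20 + √2)*47 - 33) = -((940 + 47*√2) - 33) = -(907 + 47*√2) = -907 - 47*√2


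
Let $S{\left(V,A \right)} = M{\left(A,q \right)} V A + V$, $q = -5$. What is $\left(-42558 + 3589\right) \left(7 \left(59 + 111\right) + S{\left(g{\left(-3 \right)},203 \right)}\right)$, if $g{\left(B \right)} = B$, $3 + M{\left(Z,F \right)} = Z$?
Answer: $4700167997$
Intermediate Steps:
$M{\left(Z,F \right)} = -3 + Z$
$S{\left(V,A \right)} = V + A V \left(-3 + A\right)$ ($S{\left(V,A \right)} = \left(-3 + A\right) V A + V = V \left(-3 + A\right) A + V = A V \left(-3 + A\right) + V = V + A V \left(-3 + A\right)$)
$\left(-42558 + 3589\right) \left(7 \left(59 + 111\right) + S{\left(g{\left(-3 \right)},203 \right)}\right) = \left(-42558 + 3589\right) \left(7 \left(59 + 111\right) - 3 \left(1 + 203 \left(-3 + 203\right)\right)\right) = - 38969 \left(7 \cdot 170 - 3 \left(1 + 203 \cdot 200\right)\right) = - 38969 \left(1190 - 3 \left(1 + 40600\right)\right) = - 38969 \left(1190 - 121803\right) = \left(-38969\right) \left(-120613\right) = 4700167997$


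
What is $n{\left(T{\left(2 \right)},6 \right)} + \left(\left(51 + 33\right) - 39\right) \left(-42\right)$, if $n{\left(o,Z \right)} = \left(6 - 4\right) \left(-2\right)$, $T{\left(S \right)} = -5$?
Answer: $-1894$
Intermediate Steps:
$n{\left(o,Z \right)} = -4$ ($n{\left(o,Z \right)} = 2 \left(-2\right) = -4$)
$n{\left(T{\left(2 \right)},6 \right)} + \left(\left(51 + 33\right) - 39\right) \left(-42\right) = -4 + \left(\left(51 + 33\right) - 39\right) \left(-42\right) = -4 + \left(84 - 39\right) \left(-42\right) = -4 + 45 \left(-42\right) = -4 - 1890 = -1894$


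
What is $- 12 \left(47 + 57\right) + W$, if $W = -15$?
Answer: $-1263$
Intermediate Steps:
$- 12 \left(47 + 57\right) + W = - 12 \left(47 + 57\right) - 15 = \left(-12\right) 104 - 15 = -1248 - 15 = -1263$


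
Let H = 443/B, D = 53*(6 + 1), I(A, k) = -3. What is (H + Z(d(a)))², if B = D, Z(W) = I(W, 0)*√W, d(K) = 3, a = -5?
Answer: 3912556/137641 - 2658*√3/371 ≈ 16.017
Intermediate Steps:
Z(W) = -3*√W
D = 371 (D = 53*7 = 371)
B = 371
H = 443/371 ≈ 1.1941
(H + Z(d(a)))² = (443/371 - 3*√3)²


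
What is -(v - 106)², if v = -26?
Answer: -17424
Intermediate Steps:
-(v - 106)² = -(-26 - 106)² = -1*(-132)² = -1*17424 = -17424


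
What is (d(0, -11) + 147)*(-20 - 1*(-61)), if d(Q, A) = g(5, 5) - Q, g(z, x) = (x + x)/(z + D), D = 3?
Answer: 24313/4 ≈ 6078.3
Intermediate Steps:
g(z, x) = 2*x/(3 + z) (g(z, x) = (x + x)/(z + 3) = (2*x)/(3 + z) = 2*x/(3 + z))
d(Q, A) = 5/4 - Q (d(Q, A) = 2*5/(3 + 5) - Q = 2*5/8 - Q = 2*5*(1/8) - Q = 5/4 - Q)
(d(0, -11) + 147)*(-20 - 1*(-61)) = ((5/4 - 1*0) + 147)*(-20 - 1*(-61)) = ((5/4 + 0) + 147)*(-20 + 61) = (5/4 + 147)*41 = (593/4)*41 = 24313/4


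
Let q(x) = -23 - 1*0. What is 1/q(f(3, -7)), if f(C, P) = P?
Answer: -1/23 ≈ -0.043478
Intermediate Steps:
q(x) = -23 (q(x) = -23 + 0 = -23)
1/q(f(3, -7)) = 1/(-23) = -1/23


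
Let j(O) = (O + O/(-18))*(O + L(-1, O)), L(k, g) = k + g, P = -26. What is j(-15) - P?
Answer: 2791/6 ≈ 465.17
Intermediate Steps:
L(k, g) = g + k
j(O) = 17*O*(-1 + 2*O)/18 (j(O) = (O + O/(-18))*(O + (O - 1)) = (O + O*(-1/18))*(O + (-1 + O)) = (O - O/18)*(-1 + 2*O) = (17*O/18)*(-1 + 2*O) = 17*O*(-1 + 2*O)/18)
j(-15) - P = (17/18)*(-15)*(-1 + 2*(-15)) - 1*(-26) = (17/18)*(-15)*(-1 - 30) + 26 = (17/18)*(-15)*(-31) + 26 = 2635/6 + 26 = 2791/6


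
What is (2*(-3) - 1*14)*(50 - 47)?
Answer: -60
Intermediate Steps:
(2*(-3) - 1*14)*(50 - 47) = (-6 - 14)*3 = -20*3 = -60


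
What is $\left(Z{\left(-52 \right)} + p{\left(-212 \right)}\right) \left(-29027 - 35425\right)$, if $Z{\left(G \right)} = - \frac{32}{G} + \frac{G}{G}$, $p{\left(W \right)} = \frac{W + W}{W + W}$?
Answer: $- \frac{2191368}{13} \approx -1.6857 \cdot 10^{5}$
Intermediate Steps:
$p{\left(W \right)} = 1$ ($p{\left(W \right)} = \frac{2 W}{2 W} = 2 W \frac{1}{2 W} = 1$)
$Z{\left(G \right)} = 1 - \frac{32}{G}$ ($Z{\left(G \right)} = - \frac{32}{G} + 1 = 1 - \frac{32}{G}$)
$\left(Z{\left(-52 \right)} + p{\left(-212 \right)}\right) \left(-29027 - 35425\right) = \left(\frac{-32 - 52}{-52} + 1\right) \left(-29027 - 35425\right) = \left(\left(- \frac{1}{52}\right) \left(-84\right) + 1\right) \left(-64452\right) = \left(\frac{21}{13} + 1\right) \left(-64452\right) = \frac{34}{13} \left(-64452\right) = - \frac{2191368}{13}$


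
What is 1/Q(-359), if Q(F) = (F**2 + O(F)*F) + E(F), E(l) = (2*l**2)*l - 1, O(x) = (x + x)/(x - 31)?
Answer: -195/18019626091 ≈ -1.0822e-8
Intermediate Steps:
O(x) = 2*x/(-31 + x) (O(x) = (2*x)/(-31 + x) = 2*x/(-31 + x))
E(l) = -1 + 2*l**3 (E(l) = 2*l**3 - 1 = -1 + 2*l**3)
Q(F) = -1 + F**2 + 2*F**3 + 2*F**2/(-31 + F) (Q(F) = (F**2 + (2*F/(-31 + F))*F) + (-1 + 2*F**3) = (F**2 + 2*F**2/(-31 + F)) + (-1 + 2*F**3) = -1 + F**2 + 2*F**3 + 2*F**2/(-31 + F))
1/Q(-359) = 1/((2*(-359)**2 + (-31 - 359)*(-1 + (-359)**2 + 2*(-359)**3))/(-31 - 359)) = 1/((2*128881 - 390*(-1 + 128881 + 2*(-46268279)))/(-390)) = 1/(-(257762 - 390*(-1 + 128881 - 92536558))/390) = 1/(-(257762 - 390*(-92407678))/390) = 1/(-(257762 + 36038994420)/390) = 1/(-1/390*36039252182) = 1/(-18019626091/195) = -195/18019626091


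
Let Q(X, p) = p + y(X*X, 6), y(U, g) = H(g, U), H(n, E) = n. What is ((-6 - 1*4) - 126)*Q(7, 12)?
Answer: -2448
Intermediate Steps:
y(U, g) = g
Q(X, p) = 6 + p (Q(X, p) = p + 6 = 6 + p)
((-6 - 1*4) - 126)*Q(7, 12) = ((-6 - 1*4) - 126)*(6 + 12) = ((-6 - 4) - 126)*18 = (-10 - 126)*18 = -136*18 = -2448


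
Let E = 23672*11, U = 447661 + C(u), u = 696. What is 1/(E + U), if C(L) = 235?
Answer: 1/708288 ≈ 1.4119e-6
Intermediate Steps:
U = 447896 (U = 447661 + 235 = 447896)
E = 260392
1/(E + U) = 1/(260392 + 447896) = 1/708288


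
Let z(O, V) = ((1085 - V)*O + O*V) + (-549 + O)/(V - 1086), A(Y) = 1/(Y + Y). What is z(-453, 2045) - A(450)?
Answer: -424218868259/863100 ≈ -4.9151e+5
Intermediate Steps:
A(Y) = 1/(2*Y)
z(O, V) = O*V + O*(1085 - V) + (-549 + O)/(-1086 + V) (z(O, V) = (O*(1085 - V) + O*V) + (-549 + O)/(-1086 + V) = (O*V + O*(1085 - V)) + (-549 + O)/(-1086 + V) = O*V + O*(1085 - V) + (-549 + O)/(-1086 + V))
z(-453, 2045) - A(450) = (-549 - 1178309*(-453) + 1085*(-453)*2045)/(-1086 + 2045) - 1/(2*450) = (-549 + 533773977 - 1005127725)/959 - 1/(2*450) = (1/959)*(-471354297) - 1*1/900 = -471354297/959 - 1/900 = -424218868259/863100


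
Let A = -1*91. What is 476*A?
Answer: -43316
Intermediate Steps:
A = -91
476*A = 476*(-91) = -43316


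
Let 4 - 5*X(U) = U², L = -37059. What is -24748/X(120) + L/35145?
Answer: 28904098/3832935 ≈ 7.5410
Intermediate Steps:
X(U) = ⅘ - U²/5
-24748/X(120) + L/35145 = -24748/(⅘ - ⅕*120²) - 37059/35145 = -24748/(⅘ - ⅕*14400) - 37059*1/35145 = -24748/(⅘ - 2880) - 1123/1065 = -24748/(-14396/5) - 1123/1065 = -24748*(-5/14396) - 1123/1065 = 30935/3599 - 1123/1065 = 28904098/3832935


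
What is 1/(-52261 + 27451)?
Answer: -1/24810 ≈ -4.0306e-5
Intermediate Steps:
1/(-52261 + 27451) = 1/(-24810) = -1/24810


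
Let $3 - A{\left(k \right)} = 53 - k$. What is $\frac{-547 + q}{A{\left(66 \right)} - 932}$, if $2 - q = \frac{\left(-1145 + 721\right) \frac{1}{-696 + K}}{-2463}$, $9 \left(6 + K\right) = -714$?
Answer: $\frac{32775333}{55086637} \approx 0.59498$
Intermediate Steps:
$K = - \frac{256}{3}$ ($K = -6 + \frac{1}{9} \left(-714\right) = -6 - \frac{238}{3} = - \frac{256}{3} \approx -85.333$)
$A{\left(k \right)} = -50 + k$ ($A{\left(k \right)} = 3 - \left(53 - k\right) = 3 + \left(-53 + k\right) = -50 + k$)
$q = \frac{481159}{240553}$ ($q = 2 - \frac{\left(-1145 + 721\right) \frac{1}{-696 - \frac{256}{3}}}{-2463} = 2 - - \frac{424}{- \frac{2344}{3}} \left(- \frac{1}{2463}\right) = 2 - \left(-424\right) \left(- \frac{3}{2344}\right) \left(- \frac{1}{2463}\right) = 2 - \frac{159}{293} \left(- \frac{1}{2463}\right) = 2 - - \frac{53}{240553} = 2 + \frac{53}{240553} = \frac{481159}{240553} \approx 2.0002$)
$\frac{-547 + q}{A{\left(66 \right)} - 932} = \frac{-547 + \frac{481159}{240553}}{\left(-50 + 66\right) - 932} = - \frac{131101332}{240553 \left(16 - 932\right)} = - \frac{131101332}{240553 \left(-916\right)} = \left(- \frac{131101332}{240553}\right) \left(- \frac{1}{916}\right) = \frac{32775333}{55086637}$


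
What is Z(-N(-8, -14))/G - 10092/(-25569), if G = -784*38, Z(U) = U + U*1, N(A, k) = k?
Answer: 3570773/9068472 ≈ 0.39376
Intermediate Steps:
Z(U) = 2*U (Z(U) = U + U = 2*U)
G = -29792
Z(-N(-8, -14))/G - 10092/(-25569) = (2*(-1*(-14)))/(-29792) - 10092/(-25569) = (2*14)*(-1/29792) - 10092*(-1/25569) = 28*(-1/29792) + 3364/8523 = -1/1064 + 3364/8523 = 3570773/9068472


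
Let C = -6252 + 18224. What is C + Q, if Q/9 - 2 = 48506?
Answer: 448544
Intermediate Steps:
Q = 436572 (Q = 18 + 9*48506 = 18 + 436554 = 436572)
C = 11972
C + Q = 11972 + 436572 = 448544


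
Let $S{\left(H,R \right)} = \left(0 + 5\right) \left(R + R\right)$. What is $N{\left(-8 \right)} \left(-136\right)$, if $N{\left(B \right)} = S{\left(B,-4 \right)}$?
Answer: $5440$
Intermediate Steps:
$S{\left(H,R \right)} = 10 R$ ($S{\left(H,R \right)} = 5 \cdot 2 R = 10 R$)
$N{\left(B \right)} = -40$ ($N{\left(B \right)} = 10 \left(-4\right) = -40$)
$N{\left(-8 \right)} \left(-136\right) = \left(-40\right) \left(-136\right) = 5440$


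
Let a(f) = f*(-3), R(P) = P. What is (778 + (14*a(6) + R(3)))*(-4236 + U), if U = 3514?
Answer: -381938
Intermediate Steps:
a(f) = -3*f
(778 + (14*a(6) + R(3)))*(-4236 + U) = (778 + (14*(-3*6) + 3))*(-4236 + 3514) = (778 + (14*(-18) + 3))*(-722) = (778 + (-252 + 3))*(-722) = (778 - 249)*(-722) = 529*(-722) = -381938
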